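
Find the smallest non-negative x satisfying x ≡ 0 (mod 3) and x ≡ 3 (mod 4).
M = 3 × 4 = 12. M₁ = 4, y₁ ≡ 1 (mod 3). M₂ = 3, y₂ ≡ 3 (mod 4). x = 0×4×1 + 3×3×3 ≡ 3 (mod 12)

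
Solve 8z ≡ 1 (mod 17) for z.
8^(-1) ≡ 15 (mod 17). Verification: 8 × 15 = 120 ≡ 1 (mod 17)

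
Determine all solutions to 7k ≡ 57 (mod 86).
45

Since gcd(7, 86) = 1 divides 57, a solution exists.
Multiply both sides by the inverse of 7 mod 86:
  7^(-1) mod 86 = 37
  x ≡ 37 × 57 ≡ 2109 ≡ 45 (mod 86)
Verification: 7 × 45 = 315 = 3 × 86 + 57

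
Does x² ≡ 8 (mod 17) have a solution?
By Euler's criterion: 8^{8} ≡ 1 (mod 17). Since this equals 1, 8 is a QR.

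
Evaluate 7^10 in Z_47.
10 = 8 + 2 (binary 1010). Repeated squaring mod 47: 7^1 ≡ 7; 7^2 ≡ 7² = 49 ≡ 2; 7^4 ≡ 2² = 4 ≡ 4; 7^8 ≡ 4² = 16 ≡ 16. Multiply: 7^10 = 7^8 × 7^2 ≡ 16 × 2 (mod 47): 16 × 2 = 32 ≡ 32. So 7^10 ≡ 32 (mod 47).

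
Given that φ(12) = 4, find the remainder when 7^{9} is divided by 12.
By Euler: 7^{4} ≡ 1 (mod 12) since gcd(7, 12) = 1. 9 = 2×4 + 1. So 7^{9} ≡ 7^{1} ≡ 7 (mod 12)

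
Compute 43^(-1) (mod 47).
43^(-1) ≡ 35 (mod 47). Verification: 43 × 35 = 1505 ≡ 1 (mod 47)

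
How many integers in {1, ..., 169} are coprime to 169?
156

Prime factorization: 169 = 13^2
Using the formula φ(n) = n × Π(1 - 1/p) for each prime factor p:
φ(169) = 169 × (1 - 1/13)
φ(169) = 156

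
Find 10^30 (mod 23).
Using Fermat: 10^{22} ≡ 1 (mod 23). 30 ≡ 8 (mod 22). So 10^{30} ≡ 10^{8} ≡ 2 (mod 23)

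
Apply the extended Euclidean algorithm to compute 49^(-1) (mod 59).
Extended GCD: 49(-6) + 59(5) = 1. So 49^(-1) ≡ 53 ≡ 53 (mod 59). Verify: 49 × 53 = 2597 ≡ 1 (mod 59)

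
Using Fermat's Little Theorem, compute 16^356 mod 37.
By Fermat: 16^{36} ≡ 1 (mod 37). 356 ≡ 32 (mod 36). So 16^{356} ≡ 16^{32} ≡ 33 (mod 37)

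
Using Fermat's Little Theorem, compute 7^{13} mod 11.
2

By Fermat's Little Theorem, a^(p-1) ≡ 1 (mod p) for prime p and gcd(a, p) = 1
Here p = 11, so 7^10 ≡ 1 (mod 11)
We can reduce the exponent: 13 mod 10 = 3
So 7^13 ≡ 7^3 (mod 11)
Computing: 7^3 mod 11 = 2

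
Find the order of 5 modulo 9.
Powers of 5 mod 9: 5^1≡5, 5^2≡7, 5^3≡8, 5^4≡4, 5^5≡2, 5^6≡1. Order = 6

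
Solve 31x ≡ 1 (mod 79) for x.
51

Using Extended Euclidean Algorithm:
gcd(31, 79) = 1
Bezout coefficients: 31 × -28 + 79 × 11 = 1
So 31 × -28 ≡ 1 (mod 79)
The inverse is -28 mod 79 = 51
Verification: 31 × 51 = 1581 = 20 × 79 + 1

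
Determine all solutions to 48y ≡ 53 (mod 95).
11

Since gcd(48, 95) = 1 divides 53, a solution exists.
Multiply both sides by the inverse of 48 mod 95:
  48^(-1) mod 95 = 2
  x ≡ 2 × 53 ≡ 106 ≡ 11 (mod 95)
Verification: 48 × 11 = 528 = 5 × 95 + 53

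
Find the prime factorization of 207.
3^2 × 23

Divide by primes starting from smallest:
207 ÷ 3 = 69
69 ÷ 3 = 23
23 ÷ 23 = 1

207 = 3^2 × 23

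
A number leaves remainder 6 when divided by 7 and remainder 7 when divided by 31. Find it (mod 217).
M = 7 × 31 = 217. M₁ = 31, y₁ ≡ 5 (mod 7). M₂ = 7, y₂ ≡ 9 (mod 31). y = 6×31×5 + 7×7×9 ≡ 69 (mod 217)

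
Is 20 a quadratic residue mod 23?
By Euler's criterion: 20^{11} ≡ 22 (mod 23). Since this equals -1 (≡ 22), 20 is not a QR.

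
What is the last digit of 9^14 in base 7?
Using Fermat: 9^{6} ≡ 1 (mod 7). 14 ≡ 2 (mod 6). So 9^{14} ≡ 9^{2} ≡ 4 (mod 7)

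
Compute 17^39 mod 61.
Using repeated squaring. 39 = 32 + 4 + 2 + 1 (binary 100111). Repeated squaring mod 61: 17^1 ≡ 17; 17^2 ≡ 17² = 289 ≡ 45; 17^4 ≡ 45² = 2025 ≡ 12; 17^8 ≡ 12² = 144 ≡ 22; 17^16 ≡ 22² = 484 ≡ 57; 17^32 ≡ 57² = 3249 ≡ 16. Multiply: 17^39 = 17^32 × 17^4 × 17^2 × 17^1 ≡ 16 × 12 × 45 × 17 (mod 61): 16 × 12 = 192 ≡ 9; 9 × 45 = 405 ≡ 39; 39 × 17 = 663 ≡ 53. So 17^39 ≡ 53 (mod 61).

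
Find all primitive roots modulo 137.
Primitive roots mod 137: {3, 5, 6, 12, 13, 20, 21, 23, 24, 26, 27, 29, 31, 33, 35, 40, 42, 43, 45, 46, 47, 48, 51, 52, 53, 54, 55, 57, 58, 62, 66, 67, 70, 71, 75, 79, 80, 82, 83, 84, 85, 86, 89, 90, 91, 92, 94, 95, 97, 102, 104, 106, 108, 110, 111, 113, 114, 116, 117, 124, 125, 131, 132, 134}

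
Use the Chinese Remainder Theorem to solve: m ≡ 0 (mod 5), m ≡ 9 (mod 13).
M = 5 × 13 = 65. M₁ = 13, y₁ ≡ 2 (mod 5). M₂ = 5, y₂ ≡ 8 (mod 13). m = 0×13×2 + 9×5×8 ≡ 35 (mod 65)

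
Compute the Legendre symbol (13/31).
(13/31) = 13^{15} mod 31 = -1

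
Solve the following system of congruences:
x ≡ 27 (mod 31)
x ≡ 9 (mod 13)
399

Using the Chinese Remainder Theorem:
M = product of moduli = 403
For equation 1: M_1 = 13, 13 ≡ 13 (mod 31), inverse of 13 mod 31 is 12 (check: 13 × 12 = 156 ≡ 1 (mod 31))
For equation 2: M_2 = 31, 31 ≡ 5 (mod 13), inverse of 31 mod 13 is 8 (check: 5 × 8 = 40 ≡ 1 (mod 13))
Combine: x ≡ Σ r_i×M_i×(M_i⁻¹ mod m_i) = 27×13×12 + 9×31×8 = 4212 + 2232 = 6444
6444 mod 403 = 399
x ≡ 399 (mod 403)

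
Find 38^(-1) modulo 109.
66

Using Extended Euclidean Algorithm:
gcd(38, 109) = 1
Bezout coefficients: 38 × -43 + 109 × 15 = 1
So 38 × -43 ≡ 1 (mod 109)
The inverse is -43 mod 109 = 66
Verification: 38 × 66 = 2508 = 23 × 109 + 1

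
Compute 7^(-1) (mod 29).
25

Using Extended Euclidean Algorithm:
gcd(7, 29) = 1
Bezout coefficients: 7 × -4 + 29 × 1 = 1
So 7 × -4 ≡ 1 (mod 29)
The inverse is -4 mod 29 = 25
Verification: 7 × 25 = 175 = 6 × 29 + 1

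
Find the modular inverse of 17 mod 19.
17^(-1) ≡ 9 (mod 19). Verification: 17 × 9 = 153 ≡ 1 (mod 19)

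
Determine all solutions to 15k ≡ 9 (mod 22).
5

Since gcd(15, 22) = 1 divides 9, a solution exists.
Multiply both sides by the inverse of 15 mod 22:
  15^(-1) mod 22 = 3
  x ≡ 3 × 9 ≡ 27 ≡ 5 (mod 22)
Verification: 15 × 5 = 75 = 3 × 22 + 9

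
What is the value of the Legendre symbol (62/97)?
(62/97) = 62^{48} mod 97 = 1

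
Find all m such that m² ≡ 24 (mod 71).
The square roots of 24 mod 71 are 38 and 33. Verify: 38² = 1444 ≡ 24 (mod 71)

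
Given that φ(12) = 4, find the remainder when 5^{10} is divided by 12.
By Euler: 5^{4} ≡ 1 (mod 12) since gcd(5, 12) = 1. 10 = 2×4 + 2. So 5^{10} ≡ 5^{2} ≡ 1 (mod 12)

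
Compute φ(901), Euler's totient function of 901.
832

Prime factorization: 901 = 17 × 53
Using the formula φ(n) = n × Π(1 - 1/p) for each prime factor p:
φ(901) = 901 × (1 - 1/17) × (1 - 1/53)
φ(901) = 832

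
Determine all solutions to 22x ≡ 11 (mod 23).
12

Since gcd(22, 23) = 1 divides 11, a solution exists.
Multiply both sides by the inverse of 22 mod 23:
  22^(-1) mod 23 = 22
  x ≡ 22 × 11 ≡ 242 ≡ 12 (mod 23)
Verification: 22 × 12 = 264 = 11 × 23 + 11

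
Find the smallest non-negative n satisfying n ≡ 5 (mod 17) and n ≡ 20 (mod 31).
M = 17 × 31 = 527. M₁ = 31, y₁ ≡ 11 (mod 17). M₂ = 17, y₂ ≡ 11 (mod 31). n = 5×31×11 + 20×17×11 ≡ 175 (mod 527)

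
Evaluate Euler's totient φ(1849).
1806

Prime factorization: 1849 = 43^2
Using the formula φ(n) = n × Π(1 - 1/p) for each prime factor p:
φ(1849) = 1849 × (1 - 1/43)
φ(1849) = 1806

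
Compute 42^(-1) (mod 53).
42^(-1) ≡ 24 (mod 53). Verification: 42 × 24 = 1008 ≡ 1 (mod 53)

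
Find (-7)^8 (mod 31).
(-7) ≡ 24 (mod 31). 8 = 8 (binary 1000). Repeated squaring mod 31: 24^1 ≡ 24; 24^2 ≡ 24² = 576 ≡ 18; 24^4 ≡ 18² = 324 ≡ 14; 24^8 ≡ 14² = 196 ≡ 10. So (-7)^8 ≡ 10 (mod 31).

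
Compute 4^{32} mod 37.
12

Using successive squaring:
Binary expansion of 32: 100000
Powers of 4 mod 37 (each is the square of the previous):
  4^1 ≡ 4 (mod 37)
  4^2 ≡ 4² = 16 ≡ 16 (mod 37)
  4^4 ≡ 16² = 256 ≡ 34 (mod 37)
  4^8 ≡ 34² = 1156 ≡ 9 (mod 37)
  4^16 ≡ 9² = 81 ≡ 7 (mod 37)
  4^32 ≡ 7² = 49 ≡ 12 (mod 37)
32 is a power of 2, so 4^32 is the last square: ≡ 12 (mod 37)
Result: 4^32 ≡ 12 (mod 37)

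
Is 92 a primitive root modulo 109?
p - 1 = 108 has prime divisors 2, 3. Check 92^(108/q) mod 109 for each: 92^(108/2) = 92^54 ≡ 108, 92^(108/3) = 92^36 ≡ 1 (mod 109). Since 92^36 ≡ 1 (mod 109), the order of 92 divides 36 (in fact the order is 36) ≠ 108, so it is not a primitive root.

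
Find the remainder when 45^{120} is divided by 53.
By Fermat: 45^{52} ≡ 1 (mod 53). 120 = 2×52 + 16. So 45^{120} ≡ 45^{16} ≡ 10 (mod 53)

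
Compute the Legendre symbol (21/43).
(21/43) = 21^{21} mod 43 = 1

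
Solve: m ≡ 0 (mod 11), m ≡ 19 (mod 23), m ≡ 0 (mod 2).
M = 11 × 23 × 2 = 506. M₁ = 46, y₁ ≡ 6 (mod 11). M₂ = 22, y₂ ≡ 22 (mod 23). M₃ = 253, y₃ ≡ 1 (mod 2). m = 0×46×6 + 19×22×22 + 0×253×1 ≡ 88 (mod 506)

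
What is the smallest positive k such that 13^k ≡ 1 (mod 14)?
Powers of 13 mod 14: 13^1≡13, 13^2≡1. Order = 2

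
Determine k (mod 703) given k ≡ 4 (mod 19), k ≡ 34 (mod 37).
441

Using the Chinese Remainder Theorem:
M = product of moduli = 703
For equation 1: M_1 = 37, 37 ≡ 18 (mod 19), inverse of 37 mod 19 is 18 (check: 18 × 18 = 324 ≡ 1 (mod 19))
For equation 2: M_2 = 19, 19 ≡ 19 (mod 37), inverse of 19 mod 37 is 2 (check: 19 × 2 = 38 ≡ 1 (mod 37))
Combine: k ≡ Σ r_i×M_i×(M_i⁻¹ mod m_i) = 4×37×18 + 34×19×2 = 2664 + 1292 = 3956
3956 mod 703 = 441
k ≡ 441 (mod 703)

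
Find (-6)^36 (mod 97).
Using repeated squaring. (-6) ≡ 91 (mod 97). 36 = 32 + 4 (binary 100100). Repeated squaring mod 97: 91^1 ≡ 91; 91^2 ≡ 91² = 8281 ≡ 36; 91^4 ≡ 36² = 1296 ≡ 35; 91^8 ≡ 35² = 1225 ≡ 61; 91^16 ≡ 61² = 3721 ≡ 35; 91^32 ≡ 35² = 1225 ≡ 61. Multiply: (-6)^36 ≡ 91^32 × 91^4 ≡ 61 × 35 (mod 97): 61 × 35 = 2135 ≡ 1. So (-6)^36 ≡ 1 (mod 97).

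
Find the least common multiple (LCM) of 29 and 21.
609

First find GCD(29, 21) using the Euclidean algorithm:
29 = 1 × 21 + 8
21 = 2 × 8 + 5
8 = 1 × 5 + 3
5 = 1 × 3 + 2
3 = 1 × 2 + 1
2 = 2 × 1 + 0
GCD(29, 21) = 1

LCM formula: LCM(a, b) = (a × b) / GCD(a, b)
LCM(29, 21) = (29 × 21) / 1
LCM(29, 21) = 609 / 1
LCM(29, 21) = 609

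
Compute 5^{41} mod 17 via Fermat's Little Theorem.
12

By Fermat's Little Theorem, a^(p-1) ≡ 1 (mod p) for prime p and gcd(a, p) = 1
Here p = 17, so 5^16 ≡ 1 (mod 17)
We can reduce the exponent: 41 mod 16 = 9
So 5^41 ≡ 5^9 (mod 17)
Computing: 5^9 mod 17 = 12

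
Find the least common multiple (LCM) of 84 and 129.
3612

First find GCD(84, 129) using the Euclidean algorithm:
84 = 0 × 129 + 84
129 = 1 × 84 + 45
84 = 1 × 45 + 39
45 = 1 × 39 + 6
39 = 6 × 6 + 3
6 = 2 × 3 + 0
GCD(84, 129) = 3

LCM formula: LCM(a, b) = (a × b) / GCD(a, b)
LCM(84, 129) = (84 × 129) / 3
LCM(84, 129) = 10836 / 3
LCM(84, 129) = 3612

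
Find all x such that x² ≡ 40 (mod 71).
The square roots of 40 mod 71 are 18 and 53. Verify: 18² = 324 ≡ 40 (mod 71)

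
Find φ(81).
54

Prime factorization: 81 = 3^4
Using the formula φ(n) = n × Π(1 - 1/p) for each prime factor p:
φ(81) = 81 × (1 - 1/3)
φ(81) = 54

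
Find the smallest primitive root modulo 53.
p - 1 = 52 has prime divisors 2, 13. h is a primitive root mod 53 iff h^(52/q) ≢ 1 (mod 53) for each such q.
h = 2: 2^26 ≡ 52, 2^4 ≡ 16 (mod 53); none is 1, so 2 has order 52 and is a primitive root.
The smallest primitive root mod 53 is g = 2.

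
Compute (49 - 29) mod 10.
0

(49 - 29) = 20
20 mod 10 = 0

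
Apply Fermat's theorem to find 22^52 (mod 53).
By Fermat's Little Theorem, 22^{52} ≡ 1 (mod 53) since 53 is prime and gcd(22, 53) = 1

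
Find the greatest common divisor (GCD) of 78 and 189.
3

Using the Euclidean algorithm:
78 = 0 × 189 + 78
189 = 2 × 78 + 33
78 = 2 × 33 + 12
33 = 2 × 12 + 9
12 = 1 × 9 + 3
9 = 3 × 3 + 0

GCD(78, 189) = 3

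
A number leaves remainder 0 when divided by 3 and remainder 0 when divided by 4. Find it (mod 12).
M = 3 × 4 = 12. M₁ = 4, y₁ ≡ 1 (mod 3). M₂ = 3, y₂ ≡ 3 (mod 4). r = 0×4×1 + 0×3×3 ≡ 0 (mod 12)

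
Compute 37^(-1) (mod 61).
33

Using Extended Euclidean Algorithm:
gcd(37, 61) = 1
Bezout coefficients: 37 × -28 + 61 × 17 = 1
So 37 × -28 ≡ 1 (mod 61)
The inverse is -28 mod 61 = 33
Verification: 37 × 33 = 1221 = 20 × 61 + 1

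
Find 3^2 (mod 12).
2 = 2 (binary 10). Repeated squaring mod 12: 3^1 ≡ 3; 3^2 ≡ 3² = 9 ≡ 9. So 3^2 ≡ 9 (mod 12).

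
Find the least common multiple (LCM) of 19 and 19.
19

First find GCD(19, 19) using the Euclidean algorithm:
19 = 1 × 19 + 0
GCD(19, 19) = 19

LCM formula: LCM(a, b) = (a × b) / GCD(a, b)
LCM(19, 19) = (19 × 19) / 19
LCM(19, 19) = 361 / 19
LCM(19, 19) = 19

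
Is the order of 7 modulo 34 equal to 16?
Yes, ord_34(7) = 16.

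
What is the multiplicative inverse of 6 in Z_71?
12

Using Extended Euclidean Algorithm:
gcd(6, 71) = 1
Bezout coefficients: 6 × 12 + 71 × -1 = 1
So 6 × 12 ≡ 1 (mod 71)
The inverse is 12 mod 71 = 12
Verification: 6 × 12 = 72 = 1 × 71 + 1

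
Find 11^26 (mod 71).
Using repeated squaring. 26 = 16 + 8 + 2 (binary 11010). Repeated squaring mod 71: 11^1 ≡ 11; 11^2 ≡ 11² = 121 ≡ 50; 11^4 ≡ 50² = 2500 ≡ 15; 11^8 ≡ 15² = 225 ≡ 12; 11^16 ≡ 12² = 144 ≡ 2. Multiply: 11^26 = 11^16 × 11^8 × 11^2 ≡ 2 × 12 × 50 (mod 71): 2 × 12 = 24 ≡ 24; 24 × 50 = 1200 ≡ 64. So 11^26 ≡ 64 (mod 71).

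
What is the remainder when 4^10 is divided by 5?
10 = 8 + 2 (binary 1010). Repeated squaring mod 5: 4^1 ≡ 4; 4^2 ≡ 4² = 16 ≡ 1; 4^4 ≡ 1² = 1 ≡ 1; 4^8 ≡ 1² = 1 ≡ 1. Multiply: 4^10 = 4^8 × 4^2 ≡ 1 × 1 (mod 5): 1 × 1 = 1 ≡ 1. So 4^10 ≡ 1 (mod 5).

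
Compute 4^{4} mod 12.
4

Using successive squaring:
Binary expansion of 4: 100
Powers of 4 mod 12 (each is the square of the previous):
  4^1 ≡ 4 (mod 12)
  4^2 ≡ 4² = 16 ≡ 4 (mod 12)
  4^4 ≡ 4² = 16 ≡ 4 (mod 12)
4 is a power of 2, so 4^4 is the last square: ≡ 4 (mod 12)
Result: 4^4 ≡ 4 (mod 12)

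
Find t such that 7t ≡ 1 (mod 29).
7^(-1) ≡ 25 (mod 29). Verification: 7 × 25 = 175 ≡ 1 (mod 29)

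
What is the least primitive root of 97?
5

A primitive root g modulo p has order p-1 = 96
Prime divisors of 96: [2, 3]
g is a primitive root iff g^(96/q) ≢ 1 (mod 97) for each prime divisor q
Testing small values:
  g = 2: 2^48 ≡ 1, 2^32 ≡ 35 (mod 97) → 2^48 ≡ 1, not primitive root
  g = 3: 3^48 ≡ 1, 3^32 ≡ 35 (mod 97) → 3^48 ≡ 1, not primitive root
  g = 4: 4^48 ≡ 1, 4^32 ≡ 61 (mod 97) → 4^48 ≡ 1, not primitive root
  g = 5: 5^48 ≡ 96, 5^32 ≡ 35 (mod 97) → none is 1, primitive root!
The smallest primitive root is 5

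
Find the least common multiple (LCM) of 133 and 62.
8246

First find GCD(133, 62) using the Euclidean algorithm:
133 = 2 × 62 + 9
62 = 6 × 9 + 8
9 = 1 × 8 + 1
8 = 8 × 1 + 0
GCD(133, 62) = 1

LCM formula: LCM(a, b) = (a × b) / GCD(a, b)
LCM(133, 62) = (133 × 62) / 1
LCM(133, 62) = 8246 / 1
LCM(133, 62) = 8246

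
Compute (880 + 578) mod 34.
30

(880 + 578) = 1458
1458 mod 34 = 30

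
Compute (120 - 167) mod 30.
13

(120 - 167) = -47
-47 mod 30 = 13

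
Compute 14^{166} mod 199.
94

Using successive squaring:
Binary expansion of 166: 10100110
Powers of 14 mod 199 (each is the square of the previous):
  14^1 ≡ 14 (mod 199)
  14^2 ≡ 14² = 196 ≡ 196 (mod 199)
  14^4 ≡ 196² = 38416 ≡ 9 (mod 199)
  14^8 ≡ 9² = 81 ≡ 81 (mod 199)
  14^16 ≡ 81² = 6561 ≡ 193 (mod 199)
  14^32 ≡ 193² = 37249 ≡ 36 (mod 199)
  14^64 ≡ 36² = 1296 ≡ 102 (mod 199)
  14^128 ≡ 102² = 10404 ≡ 56 (mod 199)
166 = 128 + 32 + 4 + 2, so 14^166 = 14^128 × 14^32 × 14^4 × 14^2 ≡ 56 × 36 × 9 × 196 (mod 199)
Multiplying step by step:
  56 × 36 = 2016 ≡ 26 (mod 199)
  26 × 9 = 234 ≡ 35 (mod 199)
  35 × 196 = 6860 ≡ 94 (mod 199)
Result: 14^166 ≡ 94 (mod 199)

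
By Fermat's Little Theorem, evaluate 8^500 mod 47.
By Fermat: 8^{46} ≡ 1 (mod 47). 500 ≡ 40 (mod 46). So 8^{500} ≡ 8^{40} ≡ 32 (mod 47)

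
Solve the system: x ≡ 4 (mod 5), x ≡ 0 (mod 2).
M = 5 × 2 = 10. M₁ = 2, y₁ ≡ 3 (mod 5). M₂ = 5, y₂ ≡ 1 (mod 2). x = 4×2×3 + 0×5×1 ≡ 4 (mod 10)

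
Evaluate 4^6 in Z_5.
6 = 4 + 2 (binary 110). Repeated squaring mod 5: 4^1 ≡ 4; 4^2 ≡ 4² = 16 ≡ 1; 4^4 ≡ 1² = 1 ≡ 1. Multiply: 4^6 = 4^4 × 4^2 ≡ 1 × 1 (mod 5): 1 × 1 = 1 ≡ 1. So 4^6 ≡ 1 (mod 5).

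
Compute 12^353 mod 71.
Using Fermat: 12^{70} ≡ 1 (mod 71). 353 ≡ 3 (mod 70). So 12^{353} ≡ 12^{3} ≡ 24 (mod 71)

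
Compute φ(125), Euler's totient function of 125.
100

Prime factorization: 125 = 5^3
Using the formula φ(n) = n × Π(1 - 1/p) for each prime factor p:
φ(125) = 125 × (1 - 1/5)
φ(125) = 100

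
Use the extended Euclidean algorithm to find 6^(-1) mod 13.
Extended GCD: 6(-2) + 13(1) = 1. So 6^(-1) ≡ 11 ≡ 11 (mod 13). Verify: 6 × 11 = 66 ≡ 1 (mod 13)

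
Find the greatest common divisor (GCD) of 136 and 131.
1

Using the Euclidean algorithm:
136 = 1 × 131 + 5
131 = 26 × 5 + 1
5 = 5 × 1 + 0

GCD(136, 131) = 1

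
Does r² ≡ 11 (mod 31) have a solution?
By Euler's criterion: 11^{15} ≡ 30 (mod 31). Since this equals -1 (≡ 30), 11 is not a QR.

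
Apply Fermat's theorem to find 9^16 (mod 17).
By Fermat's Little Theorem, 9^{16} ≡ 1 (mod 17) since 17 is prime and gcd(9, 17) = 1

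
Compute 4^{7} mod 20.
4

Using successive squaring:
Binary expansion of 7: 111
Powers of 4 mod 20 (each is the square of the previous):
  4^1 ≡ 4 (mod 20)
  4^2 ≡ 4² = 16 ≡ 16 (mod 20)
  4^4 ≡ 16² = 256 ≡ 16 (mod 20)
7 = 4 + 2 + 1, so 4^7 = 4^4 × 4^2 × 4^1 ≡ 16 × 16 × 4 (mod 20)
Multiplying step by step:
  16 × 16 = 256 ≡ 16 (mod 20)
  16 × 4 = 64 ≡ 4 (mod 20)
Result: 4^7 ≡ 4 (mod 20)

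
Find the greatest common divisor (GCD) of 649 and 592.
1

Using the Euclidean algorithm:
649 = 1 × 592 + 57
592 = 10 × 57 + 22
57 = 2 × 22 + 13
22 = 1 × 13 + 9
13 = 1 × 9 + 4
9 = 2 × 4 + 1
4 = 4 × 1 + 0

GCD(649, 592) = 1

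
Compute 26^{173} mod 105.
101

Using successive squaring:
Binary expansion of 173: 10101101
Powers of 26 mod 105 (each is the square of the previous):
  26^1 ≡ 26 (mod 105)
  26^2 ≡ 26² = 676 ≡ 46 (mod 105)
  26^4 ≡ 46² = 2116 ≡ 16 (mod 105)
  26^8 ≡ 16² = 256 ≡ 46 (mod 105)
  26^16 ≡ 46² = 2116 ≡ 16 (mod 105)
  26^32 ≡ 16² = 256 ≡ 46 (mod 105)
  26^64 ≡ 46² = 2116 ≡ 16 (mod 105)
  26^128 ≡ 16² = 256 ≡ 46 (mod 105)
173 = 128 + 32 + 8 + 4 + 1, so 26^173 = 26^128 × 26^32 × 26^8 × 26^4 × 26^1 ≡ 46 × 46 × 46 × 16 × 26 (mod 105)
Multiplying step by step:
  46 × 46 = 2116 ≡ 16 (mod 105)
  16 × 46 = 736 ≡ 1 (mod 105)
  1 × 16 = 16 ≡ 16 (mod 105)
  16 × 26 = 416 ≡ 101 (mod 105)
Result: 26^173 ≡ 101 (mod 105)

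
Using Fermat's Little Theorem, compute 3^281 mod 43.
By Fermat: 3^{42} ≡ 1 (mod 43). 281 = 6×42 + 29. So 3^{281} ≡ 3^{29} ≡ 18 (mod 43)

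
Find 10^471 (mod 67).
Using Fermat: 10^{66} ≡ 1 (mod 67). 471 ≡ 9 (mod 66). So 10^{471} ≡ 10^{9} ≡ 9 (mod 67)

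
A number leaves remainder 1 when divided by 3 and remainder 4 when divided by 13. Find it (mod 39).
M = 3 × 13 = 39. M₁ = 13, y₁ ≡ 1 (mod 3). M₂ = 3, y₂ ≡ 9 (mod 13). k = 1×13×1 + 4×3×9 ≡ 4 (mod 39)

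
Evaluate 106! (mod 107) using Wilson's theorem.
By Wilson's theorem, (106)! ≡ -1 ≡ 106 (mod 107)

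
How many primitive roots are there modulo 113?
48

The number of primitive roots modulo p is φ(p-1) = φ(112)
φ(112) = 48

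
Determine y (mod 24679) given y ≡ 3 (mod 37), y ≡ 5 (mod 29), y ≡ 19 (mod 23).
2963

Using the Chinese Remainder Theorem:
M = product of moduli = 24679
For equation 1: M_1 = 667, 667 ≡ 1 (mod 37), inverse of 667 mod 37 is 1 (check: 1 × 1 = 1 ≡ 1 (mod 37))
For equation 2: M_2 = 851, 851 ≡ 10 (mod 29), inverse of 851 mod 29 is 3 (check: 10 × 3 = 30 ≡ 1 (mod 29))
For equation 3: M_3 = 1073, 1073 ≡ 15 (mod 23), inverse of 1073 mod 23 is 20 (check: 15 × 20 = 300 ≡ 1 (mod 23))
Combine: y ≡ Σ r_i×M_i×(M_i⁻¹ mod m_i) = 3×667×1 + 5×851×3 + 19×1073×20 = 2001 + 12765 + 407740 = 422506
422506 mod 24679 = 2963
y ≡ 2963 (mod 24679)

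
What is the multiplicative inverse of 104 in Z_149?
104^(-1) ≡ 96 (mod 149). Verification: 104 × 96 = 9984 ≡ 1 (mod 149)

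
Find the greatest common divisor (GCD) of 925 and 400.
25

Using the Euclidean algorithm:
925 = 2 × 400 + 125
400 = 3 × 125 + 25
125 = 5 × 25 + 0

GCD(925, 400) = 25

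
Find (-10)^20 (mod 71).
Using repeated squaring. (-10) ≡ 61 (mod 71). 20 = 16 + 4 (binary 10100). Repeated squaring mod 71: 61^1 ≡ 61; 61^2 ≡ 61² = 3721 ≡ 29; 61^4 ≡ 29² = 841 ≡ 60; 61^8 ≡ 60² = 3600 ≡ 50; 61^16 ≡ 50² = 2500 ≡ 15. Multiply: (-10)^20 ≡ 61^16 × 61^4 ≡ 15 × 60 (mod 71): 15 × 60 = 900 ≡ 48. So (-10)^20 ≡ 48 (mod 71).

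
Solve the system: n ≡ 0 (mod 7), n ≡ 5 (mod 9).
M = 7 × 9 = 63. M₁ = 9, y₁ ≡ 4 (mod 7). M₂ = 7, y₂ ≡ 4 (mod 9). n = 0×9×4 + 5×7×4 ≡ 14 (mod 63)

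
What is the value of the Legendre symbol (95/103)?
(95/103) = 95^{51} mod 103 = -1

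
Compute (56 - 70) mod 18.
4

(56 - 70) = -14
-14 mod 18 = 4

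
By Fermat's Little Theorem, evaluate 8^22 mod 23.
By Fermat's Little Theorem, 8^{22} ≡ 1 (mod 23) since 23 is prime and gcd(8, 23) = 1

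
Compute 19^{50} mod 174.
91

Using successive squaring:
Binary expansion of 50: 110010
Powers of 19 mod 174 (each is the square of the previous):
  19^1 ≡ 19 (mod 174)
  19^2 ≡ 19² = 361 ≡ 13 (mod 174)
  19^4 ≡ 13² = 169 ≡ 169 (mod 174)
  19^8 ≡ 169² = 28561 ≡ 25 (mod 174)
  19^16 ≡ 25² = 625 ≡ 103 (mod 174)
  19^32 ≡ 103² = 10609 ≡ 169 (mod 174)
50 = 32 + 16 + 2, so 19^50 = 19^32 × 19^16 × 19^2 ≡ 169 × 103 × 13 (mod 174)
Multiplying step by step:
  169 × 103 = 17407 ≡ 7 (mod 174)
  7 × 13 = 91 ≡ 91 (mod 174)
Result: 19^50 ≡ 91 (mod 174)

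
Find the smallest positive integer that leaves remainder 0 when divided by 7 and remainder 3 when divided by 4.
M = 7 × 4 = 28. M₁ = 4, y₁ ≡ 2 (mod 7). M₂ = 7, y₂ ≡ 3 (mod 4). m = 0×4×2 + 3×7×3 ≡ 7 (mod 28). The smallest positive such number is 7.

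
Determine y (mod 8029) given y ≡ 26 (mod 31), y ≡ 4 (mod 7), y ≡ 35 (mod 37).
3994

Using the Chinese Remainder Theorem:
M = product of moduli = 8029
For equation 1: M_1 = 259, 259 ≡ 11 (mod 31), inverse of 259 mod 31 is 17 (check: 11 × 17 = 187 ≡ 1 (mod 31))
For equation 2: M_2 = 1147, 1147 ≡ 6 (mod 7), inverse of 1147 mod 7 is 6 (check: 6 × 6 = 36 ≡ 1 (mod 7))
For equation 3: M_3 = 217, 217 ≡ 32 (mod 37), inverse of 217 mod 37 is 22 (check: 32 × 22 = 704 ≡ 1 (mod 37))
Combine: y ≡ Σ r_i×M_i×(M_i⁻¹ mod m_i) = 26×259×17 + 4×1147×6 + 35×217×22 = 114478 + 27528 + 167090 = 309096
309096 mod 8029 = 3994
y ≡ 3994 (mod 8029)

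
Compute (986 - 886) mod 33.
1

(986 - 886) = 100
100 mod 33 = 1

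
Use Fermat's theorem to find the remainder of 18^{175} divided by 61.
21

By Fermat's Little Theorem, a^(p-1) ≡ 1 (mod p) for prime p and gcd(a, p) = 1
Here p = 61, so 18^60 ≡ 1 (mod 61)
We can reduce the exponent: 175 mod 60 = 55
So 18^175 ≡ 18^55 (mod 61)
Computing: 18^55 mod 61 = 21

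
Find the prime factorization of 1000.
2^3 × 5^3

Divide by primes starting from smallest:
1000 ÷ 2 = 500
500 ÷ 2 = 250
250 ÷ 2 = 125
125 ÷ 5 = 25
25 ÷ 5 = 5
5 ÷ 5 = 1

1000 = 2^3 × 5^3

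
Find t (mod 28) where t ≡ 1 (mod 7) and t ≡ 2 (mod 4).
M = 7 × 4 = 28. M₁ = 4, y₁ ≡ 2 (mod 7). M₂ = 7, y₂ ≡ 3 (mod 4). t = 1×4×2 + 2×7×3 ≡ 22 (mod 28)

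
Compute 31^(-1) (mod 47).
31^(-1) ≡ 44 (mod 47). Verification: 31 × 44 = 1364 ≡ 1 (mod 47)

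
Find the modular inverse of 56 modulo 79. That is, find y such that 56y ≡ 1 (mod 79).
24

Using Extended Euclidean Algorithm:
gcd(56, 79) = 1
Bezout coefficients: 56 × 24 + 79 × -17 = 1
So 56 × 24 ≡ 1 (mod 79)
The inverse is 24 mod 79 = 24
Verification: 56 × 24 = 1344 = 17 × 79 + 1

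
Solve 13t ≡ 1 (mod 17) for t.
4

Using Extended Euclidean Algorithm:
gcd(13, 17) = 1
Bezout coefficients: 13 × 4 + 17 × -3 = 1
So 13 × 4 ≡ 1 (mod 17)
The inverse is 4 mod 17 = 4
Verification: 13 × 4 = 52 = 3 × 17 + 1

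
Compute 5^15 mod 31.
Using repeated squaring. 15 = 8 + 4 + 2 + 1 (binary 1111). Repeated squaring mod 31: 5^1 ≡ 5; 5^2 ≡ 5² = 25 ≡ 25; 5^4 ≡ 25² = 625 ≡ 5; 5^8 ≡ 5² = 25 ≡ 25. Multiply: 5^15 = 5^8 × 5^4 × 5^2 × 5^1 ≡ 25 × 5 × 25 × 5 (mod 31): 25 × 5 = 125 ≡ 1; 1 × 25 = 25 ≡ 25; 25 × 5 = 125 ≡ 1. So 5^15 ≡ 1 (mod 31).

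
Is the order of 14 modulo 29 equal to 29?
No, the actual order is 28, not 29.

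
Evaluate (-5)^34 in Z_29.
Using Fermat: (-5)^{28} ≡ 1 (mod 29). 34 ≡ 6 (mod 28). So (-5)^{34} ≡ (-5)^{6} ≡ 23 (mod 29)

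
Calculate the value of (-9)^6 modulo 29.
(-9) ≡ 20 (mod 29). 6 = 4 + 2 (binary 110). Repeated squaring mod 29: 20^1 ≡ 20; 20^2 ≡ 20² = 400 ≡ 23; 20^4 ≡ 23² = 529 ≡ 7. Multiply: (-9)^6 ≡ 20^4 × 20^2 ≡ 7 × 23 (mod 29): 7 × 23 = 161 ≡ 16. So (-9)^6 ≡ 16 (mod 29).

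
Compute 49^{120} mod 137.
88

Using successive squaring:
Binary expansion of 120: 1111000
Powers of 49 mod 137 (each is the square of the previous):
  49^1 ≡ 49 (mod 137)
  49^2 ≡ 49² = 2401 ≡ 72 (mod 137)
  49^4 ≡ 72² = 5184 ≡ 115 (mod 137)
  49^8 ≡ 115² = 13225 ≡ 73 (mod 137)
  49^16 ≡ 73² = 5329 ≡ 123 (mod 137)
  49^32 ≡ 123² = 15129 ≡ 59 (mod 137)
  49^64 ≡ 59² = 3481 ≡ 56 (mod 137)
120 = 64 + 32 + 16 + 8, so 49^120 = 49^64 × 49^32 × 49^16 × 49^8 ≡ 56 × 59 × 123 × 73 (mod 137)
Multiplying step by step:
  56 × 59 = 3304 ≡ 16 (mod 137)
  16 × 123 = 1968 ≡ 50 (mod 137)
  50 × 73 = 3650 ≡ 88 (mod 137)
Result: 49^120 ≡ 88 (mod 137)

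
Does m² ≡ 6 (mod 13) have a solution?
By Euler's criterion: 6^{6} ≡ 12 (mod 13). Since this equals -1 (≡ 12), 6 is not a QR.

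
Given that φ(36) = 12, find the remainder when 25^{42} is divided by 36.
By Euler: 25^{12} ≡ 1 (mod 36) since gcd(25, 36) = 1. 42 = 3×12 + 6. So 25^{42} ≡ 25^{6} ≡ 1 (mod 36)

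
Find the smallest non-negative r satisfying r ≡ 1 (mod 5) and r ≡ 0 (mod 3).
M = 5 × 3 = 15. M₁ = 3, y₁ ≡ 2 (mod 5). M₂ = 5, y₂ ≡ 2 (mod 3). r = 1×3×2 + 0×5×2 ≡ 6 (mod 15)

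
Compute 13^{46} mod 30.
19

Using successive squaring:
Binary expansion of 46: 101110
Powers of 13 mod 30 (each is the square of the previous):
  13^1 ≡ 13 (mod 30)
  13^2 ≡ 13² = 169 ≡ 19 (mod 30)
  13^4 ≡ 19² = 361 ≡ 1 (mod 30)
  13^8 ≡ 1² = 1 ≡ 1 (mod 30)
  13^16 ≡ 1² = 1 ≡ 1 (mod 30)
  13^32 ≡ 1² = 1 ≡ 1 (mod 30)
46 = 32 + 8 + 4 + 2, so 13^46 = 13^32 × 13^8 × 13^4 × 13^2 ≡ 1 × 1 × 1 × 19 (mod 30)
Multiplying step by step:
  1 × 1 = 1 ≡ 1 (mod 30)
  1 × 1 = 1 ≡ 1 (mod 30)
  1 × 19 = 19 ≡ 19 (mod 30)
Result: 13^46 ≡ 19 (mod 30)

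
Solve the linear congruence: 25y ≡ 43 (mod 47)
13

Since gcd(25, 47) = 1 divides 43, a solution exists.
Multiply both sides by the inverse of 25 mod 47:
  25^(-1) mod 47 = 32
  x ≡ 32 × 43 ≡ 1376 ≡ 13 (mod 47)
Verification: 25 × 13 = 325 = 6 × 47 + 43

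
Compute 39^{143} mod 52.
39

Using successive squaring:
Binary expansion of 143: 10001111
Powers of 39 mod 52 (each is the square of the previous):
  39^1 ≡ 39 (mod 52)
  39^2 ≡ 39² = 1521 ≡ 13 (mod 52)
  39^4 ≡ 13² = 169 ≡ 13 (mod 52)
  39^8 ≡ 13² = 169 ≡ 13 (mod 52)
  39^16 ≡ 13² = 169 ≡ 13 (mod 52)
  39^32 ≡ 13² = 169 ≡ 13 (mod 52)
  39^64 ≡ 13² = 169 ≡ 13 (mod 52)
  39^128 ≡ 13² = 169 ≡ 13 (mod 52)
143 = 128 + 8 + 4 + 2 + 1, so 39^143 = 39^128 × 39^8 × 39^4 × 39^2 × 39^1 ≡ 13 × 13 × 13 × 13 × 39 (mod 52)
Multiplying step by step:
  13 × 13 = 169 ≡ 13 (mod 52)
  13 × 13 = 169 ≡ 13 (mod 52)
  13 × 13 = 169 ≡ 13 (mod 52)
  13 × 39 = 507 ≡ 39 (mod 52)
Result: 39^143 ≡ 39 (mod 52)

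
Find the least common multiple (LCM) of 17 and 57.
969

First find GCD(17, 57) using the Euclidean algorithm:
17 = 0 × 57 + 17
57 = 3 × 17 + 6
17 = 2 × 6 + 5
6 = 1 × 5 + 1
5 = 5 × 1 + 0
GCD(17, 57) = 1

LCM formula: LCM(a, b) = (a × b) / GCD(a, b)
LCM(17, 57) = (17 × 57) / 1
LCM(17, 57) = 969 / 1
LCM(17, 57) = 969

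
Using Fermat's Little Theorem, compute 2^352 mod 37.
By Fermat: 2^{36} ≡ 1 (mod 37). 352 ≡ 28 (mod 36). So 2^{352} ≡ 2^{28} ≡ 12 (mod 37)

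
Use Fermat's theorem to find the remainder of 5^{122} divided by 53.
7

By Fermat's Little Theorem, a^(p-1) ≡ 1 (mod p) for prime p and gcd(a, p) = 1
Here p = 53, so 5^52 ≡ 1 (mod 53)
We can reduce the exponent: 122 mod 52 = 18
So 5^122 ≡ 5^18 (mod 53)
Computing: 5^18 mod 53 = 7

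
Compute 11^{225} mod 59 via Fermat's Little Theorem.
30

By Fermat's Little Theorem, a^(p-1) ≡ 1 (mod p) for prime p and gcd(a, p) = 1
Here p = 59, so 11^58 ≡ 1 (mod 59)
We can reduce the exponent: 225 mod 58 = 51
So 11^225 ≡ 11^51 (mod 59)
Computing: 11^51 mod 59 = 30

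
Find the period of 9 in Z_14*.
Powers of 9 mod 14: 9^1≡9, 9^2≡11, 9^3≡1. Order = 3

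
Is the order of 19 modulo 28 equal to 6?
Yes, ord_28(19) = 6.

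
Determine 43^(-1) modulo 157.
43^(-1) ≡ 84 (mod 157). Verification: 43 × 84 = 3612 ≡ 1 (mod 157)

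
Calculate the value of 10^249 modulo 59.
Using Fermat: 10^{58} ≡ 1 (mod 59). 249 ≡ 17 (mod 58). So 10^{249} ≡ 10^{17} ≡ 8 (mod 59)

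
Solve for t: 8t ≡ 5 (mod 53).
47

Since gcd(8, 53) = 1 divides 5, a solution exists.
Multiply both sides by the inverse of 8 mod 53:
  8^(-1) mod 53 = 20
  x ≡ 20 × 5 ≡ 100 ≡ 47 (mod 53)
Verification: 8 × 47 = 376 = 7 × 53 + 5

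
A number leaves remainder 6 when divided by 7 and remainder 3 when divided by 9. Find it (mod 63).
M = 7 × 9 = 63. M₁ = 9, y₁ ≡ 4 (mod 7). M₂ = 7, y₂ ≡ 4 (mod 9). z = 6×9×4 + 3×7×4 ≡ 48 (mod 63)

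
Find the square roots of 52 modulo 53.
The square roots of 52 mod 53 are 23 and 30. Verify: 23² = 529 ≡ 52 (mod 53)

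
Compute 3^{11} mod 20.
7

Using successive squaring:
Binary expansion of 11: 1011
Powers of 3 mod 20 (each is the square of the previous):
  3^1 ≡ 3 (mod 20)
  3^2 ≡ 3² = 9 ≡ 9 (mod 20)
  3^4 ≡ 9² = 81 ≡ 1 (mod 20)
  3^8 ≡ 1² = 1 ≡ 1 (mod 20)
11 = 8 + 2 + 1, so 3^11 = 3^8 × 3^2 × 3^1 ≡ 1 × 9 × 3 (mod 20)
Multiplying step by step:
  1 × 9 = 9 ≡ 9 (mod 20)
  9 × 3 = 27 ≡ 7 (mod 20)
Result: 3^11 ≡ 7 (mod 20)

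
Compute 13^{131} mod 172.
117

Using successive squaring:
Binary expansion of 131: 10000011
Powers of 13 mod 172 (each is the square of the previous):
  13^1 ≡ 13 (mod 172)
  13^2 ≡ 13² = 169 ≡ 169 (mod 172)
  13^4 ≡ 169² = 28561 ≡ 9 (mod 172)
  13^8 ≡ 9² = 81 ≡ 81 (mod 172)
  13^16 ≡ 81² = 6561 ≡ 25 (mod 172)
  13^32 ≡ 25² = 625 ≡ 109 (mod 172)
  13^64 ≡ 109² = 11881 ≡ 13 (mod 172)
  13^128 ≡ 13² = 169 ≡ 169 (mod 172)
131 = 128 + 2 + 1, so 13^131 = 13^128 × 13^2 × 13^1 ≡ 169 × 169 × 13 (mod 172)
Multiplying step by step:
  169 × 169 = 28561 ≡ 9 (mod 172)
  9 × 13 = 117 ≡ 117 (mod 172)
Result: 13^131 ≡ 117 (mod 172)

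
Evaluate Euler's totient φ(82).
40

Prime factorization: 82 = 2 × 41
Using the formula φ(n) = n × Π(1 - 1/p) for each prime factor p:
φ(82) = 82 × (1 - 1/2) × (1 - 1/41)
φ(82) = 40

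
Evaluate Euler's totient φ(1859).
1560

Prime factorization: 1859 = 11 × 13^2
Using the formula φ(n) = n × Π(1 - 1/p) for each prime factor p:
φ(1859) = 1859 × (1 - 1/11) × (1 - 1/13)
φ(1859) = 1560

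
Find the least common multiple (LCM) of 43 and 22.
946

First find GCD(43, 22) using the Euclidean algorithm:
43 = 1 × 22 + 21
22 = 1 × 21 + 1
21 = 21 × 1 + 0
GCD(43, 22) = 1

LCM formula: LCM(a, b) = (a × b) / GCD(a, b)
LCM(43, 22) = (43 × 22) / 1
LCM(43, 22) = 946 / 1
LCM(43, 22) = 946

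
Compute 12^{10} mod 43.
38

Using successive squaring:
Binary expansion of 10: 1010
Powers of 12 mod 43 (each is the square of the previous):
  12^1 ≡ 12 (mod 43)
  12^2 ≡ 12² = 144 ≡ 15 (mod 43)
  12^4 ≡ 15² = 225 ≡ 10 (mod 43)
  12^8 ≡ 10² = 100 ≡ 14 (mod 43)
10 = 8 + 2, so 12^10 = 12^8 × 12^2 ≡ 14 × 15 (mod 43)
Multiplying step by step:
  14 × 15 = 210 ≡ 38 (mod 43)
Result: 12^10 ≡ 38 (mod 43)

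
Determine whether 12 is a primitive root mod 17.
p - 1 = 16 has prime divisors 2. Check 12^(16/q) mod 17 for each: 12^(16/2) = 12^8 ≡ 16 (mod 17). None of these is 1, so 12 has order 16 = φ(17), so it is a primitive root mod 17.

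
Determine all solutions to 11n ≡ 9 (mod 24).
3

Since gcd(11, 24) = 1 divides 9, a solution exists.
Multiply both sides by the inverse of 11 mod 24:
  11^(-1) mod 24 = 11
  x ≡ 11 × 9 ≡ 99 ≡ 3 (mod 24)
Verification: 11 × 3 = 33 = 1 × 24 + 9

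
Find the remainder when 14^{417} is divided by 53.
By Fermat: 14^{52} ≡ 1 (mod 53). 417 = 8×52 + 1. So 14^{417} ≡ 14^{1} ≡ 14 (mod 53)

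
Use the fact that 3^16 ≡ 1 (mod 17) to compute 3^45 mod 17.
By Fermat: 3^{16} ≡ 1 (mod 17). 45 = 2×16 + 13. So 3^{45} ≡ 3^{13} ≡ 12 (mod 17)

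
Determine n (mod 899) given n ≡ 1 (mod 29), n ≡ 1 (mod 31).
1

Using the Chinese Remainder Theorem:
M = product of moduli = 899
For equation 1: M_1 = 31, 31 ≡ 2 (mod 29), inverse of 31 mod 29 is 15 (check: 2 × 15 = 30 ≡ 1 (mod 29))
For equation 2: M_2 = 29, 29 ≡ 29 (mod 31), inverse of 29 mod 31 is 15 (check: 29 × 15 = 435 ≡ 1 (mod 31))
Combine: n ≡ Σ r_i×M_i×(M_i⁻¹ mod m_i) = 1×31×15 + 1×29×15 = 465 + 435 = 900
900 mod 899 = 1
n ≡ 1 (mod 899)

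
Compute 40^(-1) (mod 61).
29

Using Extended Euclidean Algorithm:
gcd(40, 61) = 1
Bezout coefficients: 40 × 29 + 61 × -19 = 1
So 40 × 29 ≡ 1 (mod 61)
The inverse is 29 mod 61 = 29
Verification: 40 × 29 = 1160 = 19 × 61 + 1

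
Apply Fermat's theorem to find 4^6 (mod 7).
By Fermat's Little Theorem, 4^{6} ≡ 1 (mod 7) since 7 is prime and gcd(4, 7) = 1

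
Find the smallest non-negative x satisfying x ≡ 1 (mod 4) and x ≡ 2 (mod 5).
M = 4 × 5 = 20. M₁ = 5, y₁ ≡ 1 (mod 4). M₂ = 4, y₂ ≡ 4 (mod 5). x = 1×5×1 + 2×4×4 ≡ 17 (mod 20)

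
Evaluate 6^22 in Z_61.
Using repeated squaring. 22 = 16 + 4 + 2 (binary 10110). Repeated squaring mod 61: 6^1 ≡ 6; 6^2 ≡ 6² = 36 ≡ 36; 6^4 ≡ 36² = 1296 ≡ 15; 6^8 ≡ 15² = 225 ≡ 42; 6^16 ≡ 42² = 1764 ≡ 56. Multiply: 6^22 = 6^16 × 6^4 × 6^2 ≡ 56 × 15 × 36 (mod 61): 56 × 15 = 840 ≡ 47; 47 × 36 = 1692 ≡ 45. So 6^22 ≡ 45 (mod 61).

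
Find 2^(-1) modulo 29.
15

Using Extended Euclidean Algorithm:
gcd(2, 29) = 1
Bezout coefficients: 2 × -14 + 29 × 1 = 1
So 2 × -14 ≡ 1 (mod 29)
The inverse is -14 mod 29 = 15
Verification: 2 × 15 = 30 = 1 × 29 + 1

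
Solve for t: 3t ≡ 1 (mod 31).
21

Since gcd(3, 31) = 1 divides 1, a solution exists.
Multiply both sides by the inverse of 3 mod 31:
  3^(-1) mod 31 = 21
  x ≡ 21 × 1 ≡ 21 ≡ 21 (mod 31)
Verification: 3 × 21 = 63 = 2 × 31 + 1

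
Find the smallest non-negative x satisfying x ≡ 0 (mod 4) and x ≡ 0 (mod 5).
M = 4 × 5 = 20. M₁ = 5, y₁ ≡ 1 (mod 4). M₂ = 4, y₂ ≡ 4 (mod 5). x = 0×5×1 + 0×4×4 ≡ 0 (mod 20)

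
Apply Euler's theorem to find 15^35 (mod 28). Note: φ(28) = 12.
By Euler: 15^{12} ≡ 1 (mod 28) since gcd(15, 28) = 1. 35 = 2×12 + 11. So 15^{35} ≡ 15^{11} ≡ 15 (mod 28)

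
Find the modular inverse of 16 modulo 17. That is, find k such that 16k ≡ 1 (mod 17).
16

Using Extended Euclidean Algorithm:
gcd(16, 17) = 1
Bezout coefficients: 16 × -1 + 17 × 1 = 1
So 16 × -1 ≡ 1 (mod 17)
The inverse is -1 mod 17 = 16
Verification: 16 × 16 = 256 = 15 × 17 + 1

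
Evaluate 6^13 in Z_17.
Using repeated squaring. 13 = 8 + 4 + 1 (binary 1101). Repeated squaring mod 17: 6^1 ≡ 6; 6^2 ≡ 6² = 36 ≡ 2; 6^4 ≡ 2² = 4 ≡ 4; 6^8 ≡ 4² = 16 ≡ 16. Multiply: 6^13 = 6^8 × 6^4 × 6^1 ≡ 16 × 4 × 6 (mod 17): 16 × 4 = 64 ≡ 13; 13 × 6 = 78 ≡ 10. So 6^13 ≡ 10 (mod 17).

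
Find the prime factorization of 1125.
3^2 × 5^3

Divide by primes starting from smallest:
1125 ÷ 3 = 375
375 ÷ 3 = 125
125 ÷ 5 = 25
25 ÷ 5 = 5
5 ÷ 5 = 1

1125 = 3^2 × 5^3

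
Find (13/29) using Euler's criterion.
(13/29) = 13^{14} mod 29 = 1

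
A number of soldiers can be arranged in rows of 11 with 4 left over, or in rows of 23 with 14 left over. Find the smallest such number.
M = 11 × 23 = 253. M₁ = 23, y₁ ≡ 1 (mod 11). M₂ = 11, y₂ ≡ 21 (mod 23). t = 4×23×1 + 14×11×21 ≡ 37 (mod 253). The smallest positive such number is 37.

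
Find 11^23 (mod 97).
Using repeated squaring. 23 = 16 + 4 + 2 + 1 (binary 10111). Repeated squaring mod 97: 11^1 ≡ 11; 11^2 ≡ 11² = 121 ≡ 24; 11^4 ≡ 24² = 576 ≡ 91; 11^8 ≡ 91² = 8281 ≡ 36; 11^16 ≡ 36² = 1296 ≡ 35. Multiply: 11^23 = 11^16 × 11^4 × 11^2 × 11^1 ≡ 35 × 91 × 24 × 11 (mod 97): 35 × 91 = 3185 ≡ 81; 81 × 24 = 1944 ≡ 4; 4 × 11 = 44 ≡ 44. So 11^23 ≡ 44 (mod 97).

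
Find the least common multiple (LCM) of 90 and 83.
7470

First find GCD(90, 83) using the Euclidean algorithm:
90 = 1 × 83 + 7
83 = 11 × 7 + 6
7 = 1 × 6 + 1
6 = 6 × 1 + 0
GCD(90, 83) = 1

LCM formula: LCM(a, b) = (a × b) / GCD(a, b)
LCM(90, 83) = (90 × 83) / 1
LCM(90, 83) = 7470 / 1
LCM(90, 83) = 7470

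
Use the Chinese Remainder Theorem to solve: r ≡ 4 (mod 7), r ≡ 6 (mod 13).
M = 7 × 13 = 91. M₁ = 13, y₁ ≡ 6 (mod 7). M₂ = 7, y₂ ≡ 2 (mod 13). r = 4×13×6 + 6×7×2 ≡ 32 (mod 91)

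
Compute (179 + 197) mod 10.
6

(179 + 197) = 376
376 mod 10 = 6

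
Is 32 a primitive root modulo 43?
No

To verify, check if 32^(42/q) ≢ 1 (mod 43) for each prime divisor q of 42
Divisors of 42 = 42: [1, 2, 3, 6, 7, 14, 21, 42]
  32^(42/2) = 32^21 ≡ 42 (mod 43)
  32^(42/3) = 32^14 ≡ 1 (mod 43)
  32^(42/7) = 32^6 ≡ 4 (mod 43)
Conclusion: 32 is not a primitive root modulo 43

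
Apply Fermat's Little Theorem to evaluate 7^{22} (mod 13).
4

By Fermat's Little Theorem, a^(p-1) ≡ 1 (mod p) for prime p and gcd(a, p) = 1
Here p = 13, so 7^12 ≡ 1 (mod 13)
We can reduce the exponent: 22 mod 12 = 10
So 7^22 ≡ 7^10 (mod 13)
Computing: 7^10 mod 13 = 4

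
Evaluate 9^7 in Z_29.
7 = 4 + 2 + 1 (binary 111). Repeated squaring mod 29: 9^1 ≡ 9; 9^2 ≡ 9² = 81 ≡ 23; 9^4 ≡ 23² = 529 ≡ 7. Multiply: 9^7 = 9^4 × 9^2 × 9^1 ≡ 7 × 23 × 9 (mod 29): 7 × 23 = 161 ≡ 16; 16 × 9 = 144 ≡ 28. So 9^7 ≡ 28 (mod 29).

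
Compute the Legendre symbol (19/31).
(19/31) = 19^{15} mod 31 = 1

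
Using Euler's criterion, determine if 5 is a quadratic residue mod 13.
By Euler's criterion: 5^{6} ≡ 12 (mod 13). Since this equals -1 (≡ 12), 5 is not a QR.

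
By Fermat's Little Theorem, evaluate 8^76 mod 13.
By Fermat: 8^{12} ≡ 1 (mod 13). 76 = 6×12 + 4. So 8^{76} ≡ 8^{4} ≡ 1 (mod 13)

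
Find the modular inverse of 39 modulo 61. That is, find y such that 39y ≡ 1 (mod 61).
36

Using Extended Euclidean Algorithm:
gcd(39, 61) = 1
Bezout coefficients: 39 × -25 + 61 × 16 = 1
So 39 × -25 ≡ 1 (mod 61)
The inverse is -25 mod 61 = 36
Verification: 39 × 36 = 1404 = 23 × 61 + 1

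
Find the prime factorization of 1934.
2 × 967

Divide by primes starting from smallest:
1934 ÷ 2 = 967
967 ÷ 967 = 1

1934 = 2 × 967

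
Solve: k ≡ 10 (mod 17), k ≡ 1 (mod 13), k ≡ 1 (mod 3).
M = 17 × 13 × 3 = 663. M₁ = 39, y₁ ≡ 7 (mod 17). M₂ = 51, y₂ ≡ 12 (mod 13). M₃ = 221, y₃ ≡ 2 (mod 3). k = 10×39×7 + 1×51×12 + 1×221×2 ≡ 469 (mod 663)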